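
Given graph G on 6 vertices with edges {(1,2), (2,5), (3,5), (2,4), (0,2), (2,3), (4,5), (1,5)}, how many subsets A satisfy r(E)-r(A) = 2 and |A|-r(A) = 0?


R(x,y) = sum over A in 2^E of x^(r(E)-r(A)) * y^(|A|-r(A)).
G has 6 vertices, 8 edges. r(E) = 5.
Enumerate all 2^8 = 256 subsets.
Count subsets with r(E)-r(A)=2 and |A|-r(A)=0: 53.

53


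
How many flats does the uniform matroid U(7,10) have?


Flats of U(7,10): every subset of size < 7 is a flat, plus E itself.
Count = (10 choose 0) + (10 choose 1) + (10 choose 2) + (10 choose 3) + (10 choose 4) + (10 choose 5) + (10 choose 6) + 1
     = 1 + 10 + 45 + 120 + 210 + 252 + 210 + 1
     = 849.

849


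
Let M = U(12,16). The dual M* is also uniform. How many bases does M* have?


The dual of U(r,n) is U(n-r, n) = U(4,16).
Bases of U(4,16) are all (4)-element subsets.
|B(M*)| = C(16,4) = (16 * 15 * 14 * 13) / (1 * 2 * 3 * 4) = 1820.

1820


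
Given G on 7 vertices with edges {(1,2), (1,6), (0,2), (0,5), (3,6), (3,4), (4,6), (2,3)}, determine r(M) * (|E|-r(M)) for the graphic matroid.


r(M) = |V| - c = 7 - 1 = 6.
nullity = |E| - r(M) = 8 - 6 = 2.
Product = 6 * 2 = 12.

12


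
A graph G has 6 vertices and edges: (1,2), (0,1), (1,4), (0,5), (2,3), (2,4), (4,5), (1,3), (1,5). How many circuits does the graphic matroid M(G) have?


A circuit in a graphic matroid = edge set of a simple cycle.
G has 6 vertices and 9 edges.
Enumerating all minimal edge subsets forming cycles...
Total circuits found: 10.

10


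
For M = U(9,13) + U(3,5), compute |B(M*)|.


(M1+M2)* = M1* + M2*.
M1* = U(4,13), bases: C(13,4) = 715.
M2* = U(2,5), bases: C(5,2) = 10.
|B(M*)| = 715 * 10 = 7150.

7150


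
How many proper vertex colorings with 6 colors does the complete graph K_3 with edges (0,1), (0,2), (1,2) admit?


P(K_3, k) = k(k-1)(k-2)...(k-2).
P(6) = (6) * (5) * (4) = 120.

120


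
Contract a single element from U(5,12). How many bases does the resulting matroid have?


Contracting e from U(5,12) gives U(4,11).
Bases of U(4,11) = C(11,4) = 11! / (4! * 7!) = 330.

330


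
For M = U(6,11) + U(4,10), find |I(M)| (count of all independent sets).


For a direct sum, |I(M1+M2)| = |I(M1)| * |I(M2)|.
|I(U(6,11))| = sum C(11,k) for k=0..6 = 1486.
|I(U(4,10))| = sum C(10,k) for k=0..4 = 386.
Total = 1486 * 386 = 573596.

573596


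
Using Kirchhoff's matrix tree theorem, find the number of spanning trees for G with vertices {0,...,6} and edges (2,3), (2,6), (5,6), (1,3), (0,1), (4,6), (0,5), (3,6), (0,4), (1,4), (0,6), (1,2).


By Kirchhoff's matrix tree theorem, the number of spanning trees equals
the determinant of any cofactor of the Laplacian matrix L.
G has 7 vertices and 12 edges.
Computing the (6 x 6) cofactor determinant gives 320.

320


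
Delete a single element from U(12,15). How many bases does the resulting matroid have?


Deleting e from U(12,15) gives U(12,14) since n > r.
Bases of U(12,14) = (14 choose 12) = 91.

91


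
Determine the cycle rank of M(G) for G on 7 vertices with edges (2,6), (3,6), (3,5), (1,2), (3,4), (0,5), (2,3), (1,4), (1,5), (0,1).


Cycle rank (nullity) = |E| - r(M) = |E| - (|V| - c).
|E| = 10, |V| = 7, c = 1.
Nullity = 10 - (7 - 1) = 10 - 6 = 4.

4


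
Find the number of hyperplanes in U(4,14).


Hyperplanes of U(4,14) are flats of rank 3.
In a uniform matroid, these are exactly the (3)-element subsets.
Count = C(14,3) = 14! / (3! * 11!) = 364.

364


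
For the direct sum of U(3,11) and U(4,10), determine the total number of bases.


Bases of a direct sum M1 + M2: |B| = |B(M1)| * |B(M2)|.
|B(U(3,11))| = C(11,3) = 165.
|B(U(4,10))| = C(10,4) = 210.
Total bases = 165 * 210 = 34650.

34650


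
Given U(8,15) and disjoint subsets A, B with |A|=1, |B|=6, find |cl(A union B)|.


|A union B| = 1 + 6 = 7 (disjoint).
In U(8,15), cl(S) = S if |S| < 8, else cl(S) = E.
Since 7 < 8, cl(A union B) = A union B.
|cl(A union B)| = 7.

7


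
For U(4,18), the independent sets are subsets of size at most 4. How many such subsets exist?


Independent sets of U(4,18) are all subsets of size <= 4.
Count = C(18,0) + C(18,1) + C(18,2) + C(18,3) + C(18,4)
     = 1 + 18 + 153 + 816 + 3060
     = 4048.

4048


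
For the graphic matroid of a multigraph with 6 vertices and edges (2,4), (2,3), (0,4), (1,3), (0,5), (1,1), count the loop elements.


In a graphic matroid, a loop is a self-loop edge (u,u) with rank 0.
Examining all 6 edges for self-loops...
Self-loops found: (1,1)
Number of loops = 1.

1


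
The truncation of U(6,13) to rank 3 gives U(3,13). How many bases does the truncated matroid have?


Truncating U(6,13) to rank 3 gives U(3,13).
Bases of U(3,13) are all 3-element subsets of 13 elements.
Number of bases = C(13,3) = 13! / (3! * 10!) = 286.

286


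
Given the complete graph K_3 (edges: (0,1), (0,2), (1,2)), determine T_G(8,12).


T(K_3; x,y) = x^2 + x + y.
T(8,12) = 64 + 8 + 12 = 84.

84


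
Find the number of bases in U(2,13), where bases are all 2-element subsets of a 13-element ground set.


Bases of U(2,13) are all 2-element subsets of the 13-element ground set.
Number of bases = C(13,2).
C(13,2) = 13! / (2! * 11!) = 78.

78


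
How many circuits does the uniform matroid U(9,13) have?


In U(9,13), circuits are the (10)-element subsets.
Any set of 10 elements is dependent, and removing any one element gives
an independent set of size 9, so it is a minimal dependent set.
Number of circuits = C(13,10) = 286.

286


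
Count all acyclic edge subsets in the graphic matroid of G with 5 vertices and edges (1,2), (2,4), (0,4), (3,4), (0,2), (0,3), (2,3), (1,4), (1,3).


An independent set in a graphic matroid is an acyclic edge subset.
G has 5 vertices and 9 edges.
Enumerate all 2^9 = 512 subsets, checking for acyclicity.
Total independent sets = 198.

198


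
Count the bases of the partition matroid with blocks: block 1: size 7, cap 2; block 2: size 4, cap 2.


A basis picks exactly ci elements from block i.
Number of bases = product of C(|Si|, ci).
= C(7,2) * C(4,2)
= 21 * 6
= 126.

126


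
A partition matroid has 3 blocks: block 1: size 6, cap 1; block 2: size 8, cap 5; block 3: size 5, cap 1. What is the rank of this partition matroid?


Rank of a partition matroid = sum of min(|Si|, ci) for each block.
= min(6,1) + min(8,5) + min(5,1)
= 1 + 5 + 1
= 7.

7


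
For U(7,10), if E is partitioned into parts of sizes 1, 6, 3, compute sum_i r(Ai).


r(Ai) = min(|Ai|, 7) for each part.
Sum = min(1,7) + min(6,7) + min(3,7)
    = 1 + 6 + 3
    = 10.

10


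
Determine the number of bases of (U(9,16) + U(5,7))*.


(M1+M2)* = M1* + M2*.
M1* = U(7,16), bases: C(16,7) = 11440.
M2* = U(2,7), bases: C(7,2) = 21.
|B(M*)| = 11440 * 21 = 240240.

240240


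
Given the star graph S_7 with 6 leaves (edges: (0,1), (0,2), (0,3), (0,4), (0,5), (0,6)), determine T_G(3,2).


A star on 7 vertices is a tree with 6 edges.
T(x,y) = x^(6) for any tree.
T(3,2) = 3^6 = 729.

729


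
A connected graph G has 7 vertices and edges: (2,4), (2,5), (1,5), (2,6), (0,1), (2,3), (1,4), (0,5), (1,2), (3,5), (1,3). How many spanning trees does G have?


By Kirchhoff's matrix tree theorem, the number of spanning trees equals
the determinant of any cofactor of the Laplacian matrix L.
G has 7 vertices and 11 edges.
Computing the (6 x 6) cofactor determinant gives 99.

99


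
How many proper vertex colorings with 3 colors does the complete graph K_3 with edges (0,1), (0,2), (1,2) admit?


P(K_3, k) = k(k-1)(k-2)...(k-2).
P(3) = (3) * (2) * (1) = 6.

6


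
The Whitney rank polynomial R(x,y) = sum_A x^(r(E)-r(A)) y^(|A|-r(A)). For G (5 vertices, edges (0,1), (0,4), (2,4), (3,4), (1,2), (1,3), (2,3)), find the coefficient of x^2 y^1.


R(x,y) = sum over A in 2^E of x^(r(E)-r(A)) * y^(|A|-r(A)).
G has 5 vertices, 7 edges. r(E) = 4.
Enumerate all 2^7 = 128 subsets.
Count subsets with r(E)-r(A)=2 and |A|-r(A)=1: 2.

2


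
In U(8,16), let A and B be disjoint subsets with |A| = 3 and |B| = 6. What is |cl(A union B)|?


|A union B| = 3 + 6 = 9 (disjoint).
In U(8,16), cl(S) = S if |S| < 8, else cl(S) = E.
Since 9 >= 8, cl(A union B) = E.
|cl(A union B)| = 16.

16


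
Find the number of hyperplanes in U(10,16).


Hyperplanes of U(10,16) are flats of rank 9.
In a uniform matroid, these are exactly the (9)-element subsets.
Count = (16 choose 9) = 11440.

11440


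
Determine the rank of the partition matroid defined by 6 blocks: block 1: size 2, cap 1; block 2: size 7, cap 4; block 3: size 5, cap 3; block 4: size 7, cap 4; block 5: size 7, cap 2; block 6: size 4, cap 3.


Rank of a partition matroid = sum of min(|Si|, ci) for each block.
= min(2,1) + min(7,4) + min(5,3) + min(7,4) + min(7,2) + min(4,3)
= 1 + 4 + 3 + 4 + 2 + 3
= 17.

17


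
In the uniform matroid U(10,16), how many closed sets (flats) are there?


Flats of U(10,16): every subset of size < 10 is a flat, plus E itself.
Count = C(16,0) + C(16,1) + C(16,2) + C(16,3) + C(16,4) + C(16,5) + C(16,6) + C(16,7) + C(16,8) + C(16,9) + 1
     = 1 + 16 + 120 + 560 + 1820 + 4368 + 8008 + 11440 + 12870 + 11440 + 1
     = 50644.

50644


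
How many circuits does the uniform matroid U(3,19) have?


In U(3,19), circuits are the (4)-element subsets.
Any set of 4 elements is dependent, and removing any one element gives
an independent set of size 3, so it is a minimal dependent set.
Number of circuits = C(19,4) = 19! / (4! * 15!) = 3876.

3876


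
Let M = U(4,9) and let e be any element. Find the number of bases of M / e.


Contracting e from U(4,9) gives U(3,8).
Bases of U(3,8) = C(8,3) = 8! / (3! * 5!) = 56.

56


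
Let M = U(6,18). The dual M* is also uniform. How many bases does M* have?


The dual of U(r,n) is U(n-r, n) = U(12,18).
Bases of U(12,18) are all (12)-element subsets.
|B(M*)| = C(18,12) = 18! / (12! * 6!) = 18564.

18564


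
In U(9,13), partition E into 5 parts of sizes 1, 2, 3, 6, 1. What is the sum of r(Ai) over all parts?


r(Ai) = min(|Ai|, 9) for each part.
Sum = min(1,9) + min(2,9) + min(3,9) + min(6,9) + min(1,9)
    = 1 + 2 + 3 + 6 + 1
    = 13.

13


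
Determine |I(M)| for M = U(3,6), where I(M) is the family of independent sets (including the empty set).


Independent sets of U(3,6) are all subsets of size <= 3.
Count = (6 choose 0) + (6 choose 1) + (6 choose 2) + (6 choose 3)
     = 1 + 6 + 15 + 20
     = 42.

42


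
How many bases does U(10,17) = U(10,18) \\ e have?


Deleting e from U(10,18) gives U(10,17) since n > r.
Bases of U(10,17) = (17 choose 10) = 19448.

19448


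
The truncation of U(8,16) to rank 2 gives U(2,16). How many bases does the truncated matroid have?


Truncating U(8,16) to rank 2 gives U(2,16).
Bases of U(2,16) are all 2-element subsets of 16 elements.
Number of bases = (16 choose 2) = 120.

120


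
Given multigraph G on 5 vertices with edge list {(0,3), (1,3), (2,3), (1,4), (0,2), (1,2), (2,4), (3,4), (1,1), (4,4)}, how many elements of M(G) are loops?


In a graphic matroid, a loop is a self-loop edge (u,u) with rank 0.
Examining all 10 edges for self-loops...
Self-loops found: (1,1), (4,4)
Number of loops = 2.

2


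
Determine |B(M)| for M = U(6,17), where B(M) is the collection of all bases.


Bases of U(6,17) are all 6-element subsets of the 17-element ground set.
Number of bases = C(17,6).
C(17,6) = 12376.

12376


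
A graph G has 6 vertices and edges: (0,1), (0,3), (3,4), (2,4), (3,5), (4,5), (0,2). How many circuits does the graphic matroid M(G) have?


A circuit in a graphic matroid = edge set of a simple cycle.
G has 6 vertices and 7 edges.
Enumerating all minimal edge subsets forming cycles...
Total circuits found: 3.

3


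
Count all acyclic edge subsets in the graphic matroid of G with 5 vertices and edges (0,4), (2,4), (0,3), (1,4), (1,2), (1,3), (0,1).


An independent set in a graphic matroid is an acyclic edge subset.
G has 5 vertices and 7 edges.
Enumerate all 2^7 = 128 subsets, checking for acyclicity.
Total independent sets = 82.

82


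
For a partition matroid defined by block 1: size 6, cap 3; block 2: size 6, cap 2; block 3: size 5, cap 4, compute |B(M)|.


A basis picks exactly ci elements from block i.
Number of bases = product of C(|Si|, ci).
= C(6,3) * C(6,2) * C(5,4)
= 20 * 15 * 5
= 1500.

1500


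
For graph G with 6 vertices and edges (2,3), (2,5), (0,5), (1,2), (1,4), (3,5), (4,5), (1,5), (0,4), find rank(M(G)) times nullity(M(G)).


r(M) = |V| - c = 6 - 1 = 5.
nullity = |E| - r(M) = 9 - 5 = 4.
Product = 5 * 4 = 20.

20


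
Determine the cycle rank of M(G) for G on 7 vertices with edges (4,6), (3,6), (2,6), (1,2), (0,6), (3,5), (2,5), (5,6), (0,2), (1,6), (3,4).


Cycle rank (nullity) = |E| - r(M) = |E| - (|V| - c).
|E| = 11, |V| = 7, c = 1.
Nullity = 11 - (7 - 1) = 11 - 6 = 5.

5


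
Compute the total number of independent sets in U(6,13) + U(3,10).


For a direct sum, |I(M1+M2)| = |I(M1)| * |I(M2)|.
|I(U(6,13))| = sum C(13,k) for k=0..6 = 4096.
|I(U(3,10))| = sum C(10,k) for k=0..3 = 176.
Total = 4096 * 176 = 720896.

720896


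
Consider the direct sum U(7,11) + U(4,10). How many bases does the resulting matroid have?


Bases of a direct sum M1 + M2: |B| = |B(M1)| * |B(M2)|.
|B(U(7,11))| = C(11,7) = 330.
|B(U(4,10))| = C(10,4) = 210.
Total bases = 330 * 210 = 69300.

69300


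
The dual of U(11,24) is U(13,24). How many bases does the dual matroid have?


The dual of U(r,n) is U(n-r, n) = U(13,24).
Bases of U(13,24) are all (13)-element subsets.
|B(M*)| = (24 choose 13) = 2496144.

2496144


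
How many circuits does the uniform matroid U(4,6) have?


In U(4,6), circuits are the (5)-element subsets.
Any set of 5 elements is dependent, and removing any one element gives
an independent set of size 4, so it is a minimal dependent set.
Number of circuits = C(6,5) = 6! / (5! * 1!) = 6.

6


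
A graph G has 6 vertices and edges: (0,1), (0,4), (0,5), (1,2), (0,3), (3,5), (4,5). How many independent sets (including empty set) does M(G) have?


An independent set in a graphic matroid is an acyclic edge subset.
G has 6 vertices and 7 edges.
Enumerate all 2^7 = 128 subsets, checking for acyclicity.
Total independent sets = 96.

96


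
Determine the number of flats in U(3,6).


Flats of U(3,6): every subset of size < 3 is a flat, plus E itself.
Count = (6 choose 0) + (6 choose 1) + (6 choose 2) + 1
     = 1 + 6 + 15 + 1
     = 23.

23


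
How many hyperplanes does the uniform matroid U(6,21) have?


Hyperplanes of U(6,21) are flats of rank 5.
In a uniform matroid, these are exactly the (5)-element subsets.
Count = C(21,5) = 20349.

20349


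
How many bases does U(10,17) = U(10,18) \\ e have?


Deleting e from U(10,18) gives U(10,17) since n > r.
Bases of U(10,17) = (17 choose 10) = 19448.

19448


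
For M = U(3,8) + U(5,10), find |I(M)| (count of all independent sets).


For a direct sum, |I(M1+M2)| = |I(M1)| * |I(M2)|.
|I(U(3,8))| = sum C(8,k) for k=0..3 = 93.
|I(U(5,10))| = sum C(10,k) for k=0..5 = 638.
Total = 93 * 638 = 59334.

59334


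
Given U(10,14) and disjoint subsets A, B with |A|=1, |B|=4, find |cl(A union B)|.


|A union B| = 1 + 4 = 5 (disjoint).
In U(10,14), cl(S) = S if |S| < 10, else cl(S) = E.
Since 5 < 10, cl(A union B) = A union B.
|cl(A union B)| = 5.

5


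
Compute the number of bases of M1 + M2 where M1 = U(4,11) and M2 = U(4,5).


Bases of a direct sum M1 + M2: |B| = |B(M1)| * |B(M2)|.
|B(U(4,11))| = C(11,4) = 330.
|B(U(4,5))| = C(5,4) = 5.
Total bases = 330 * 5 = 1650.

1650


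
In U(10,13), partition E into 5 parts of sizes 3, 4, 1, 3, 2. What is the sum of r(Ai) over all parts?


r(Ai) = min(|Ai|, 10) for each part.
Sum = min(3,10) + min(4,10) + min(1,10) + min(3,10) + min(2,10)
    = 3 + 4 + 1 + 3 + 2
    = 13.

13


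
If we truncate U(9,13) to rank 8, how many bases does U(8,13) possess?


Truncating U(9,13) to rank 8 gives U(8,13).
Bases of U(8,13) are all 8-element subsets of 13 elements.
Number of bases = C(13,8) = 1287.

1287


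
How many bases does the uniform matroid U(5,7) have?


Bases of U(5,7) are all 5-element subsets of the 7-element ground set.
Number of bases = C(7,5).
C(7,5) = 21.

21


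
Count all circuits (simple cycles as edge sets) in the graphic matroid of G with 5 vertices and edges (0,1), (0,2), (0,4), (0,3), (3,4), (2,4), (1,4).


A circuit in a graphic matroid = edge set of a simple cycle.
G has 5 vertices and 7 edges.
Enumerating all minimal edge subsets forming cycles...
Total circuits found: 6.

6


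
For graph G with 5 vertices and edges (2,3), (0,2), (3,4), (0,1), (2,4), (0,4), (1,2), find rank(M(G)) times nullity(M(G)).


r(M) = |V| - c = 5 - 1 = 4.
nullity = |E| - r(M) = 7 - 4 = 3.
Product = 4 * 3 = 12.

12


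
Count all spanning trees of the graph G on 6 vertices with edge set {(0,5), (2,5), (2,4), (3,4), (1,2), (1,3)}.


By Kirchhoff's matrix tree theorem, the number of spanning trees equals
the determinant of any cofactor of the Laplacian matrix L.
G has 6 vertices and 6 edges.
Computing the (5 x 5) cofactor determinant gives 4.

4


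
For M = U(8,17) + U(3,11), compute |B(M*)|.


(M1+M2)* = M1* + M2*.
M1* = U(9,17), bases: C(17,9) = 24310.
M2* = U(8,11), bases: C(11,8) = 165.
|B(M*)| = 24310 * 165 = 4011150.

4011150


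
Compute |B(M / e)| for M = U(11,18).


Contracting e from U(11,18) gives U(10,17).
Bases of U(10,17) = (17 choose 10) = 19448.

19448


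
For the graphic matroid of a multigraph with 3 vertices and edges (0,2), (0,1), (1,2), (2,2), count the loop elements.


In a graphic matroid, a loop is a self-loop edge (u,u) with rank 0.
Examining all 4 edges for self-loops...
Self-loops found: (2,2)
Number of loops = 1.

1


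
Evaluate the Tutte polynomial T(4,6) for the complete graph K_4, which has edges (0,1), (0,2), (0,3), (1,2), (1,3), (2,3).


T(K_4; x,y) = x^3 + 3x^2 + 4xy + 2x + y^3 + 3y^2 + 2y.
Substituting x=4, y=6:
= 64 + 48 + 96 + 8 + 216 + 108 + 12
= 552.

552


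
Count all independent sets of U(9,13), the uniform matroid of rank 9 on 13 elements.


Independent sets of U(9,13) are all subsets of size <= 9.
Count = (13 choose 0) + (13 choose 1) + (13 choose 2) + (13 choose 3) + (13 choose 4) + (13 choose 5) + (13 choose 6) + (13 choose 7) + (13 choose 8) + (13 choose 9)
     = 1 + 13 + 78 + 286 + 715 + 1287 + 1716 + 1716 + 1287 + 715
     = 7814.

7814


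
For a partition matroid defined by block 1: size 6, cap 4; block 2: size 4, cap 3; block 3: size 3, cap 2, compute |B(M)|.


A basis picks exactly ci elements from block i.
Number of bases = product of C(|Si|, ci).
= C(6,4) * C(4,3) * C(3,2)
= 15 * 4 * 3
= 180.

180


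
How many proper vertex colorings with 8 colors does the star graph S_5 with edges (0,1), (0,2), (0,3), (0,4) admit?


P(tree, k) = k * (k-1)^(4) for any tree on 5 vertices.
P(8) = 8 * 7^4 = 8 * 2401 = 19208.

19208


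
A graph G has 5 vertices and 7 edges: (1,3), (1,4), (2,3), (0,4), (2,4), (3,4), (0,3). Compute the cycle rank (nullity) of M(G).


Cycle rank (nullity) = |E| - r(M) = |E| - (|V| - c).
|E| = 7, |V| = 5, c = 1.
Nullity = 7 - (5 - 1) = 7 - 4 = 3.

3


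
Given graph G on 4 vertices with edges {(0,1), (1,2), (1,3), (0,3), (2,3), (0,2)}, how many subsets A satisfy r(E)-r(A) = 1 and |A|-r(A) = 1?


R(x,y) = sum over A in 2^E of x^(r(E)-r(A)) * y^(|A|-r(A)).
G has 4 vertices, 6 edges. r(E) = 3.
Enumerate all 2^6 = 64 subsets.
Count subsets with r(E)-r(A)=1 and |A|-r(A)=1: 4.

4


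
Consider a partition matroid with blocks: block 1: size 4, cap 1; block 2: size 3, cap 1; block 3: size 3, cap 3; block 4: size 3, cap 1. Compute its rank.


Rank of a partition matroid = sum of min(|Si|, ci) for each block.
= min(4,1) + min(3,1) + min(3,3) + min(3,1)
= 1 + 1 + 3 + 1
= 6.

6


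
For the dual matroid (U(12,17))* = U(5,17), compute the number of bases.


The dual of U(r,n) is U(n-r, n) = U(5,17).
Bases of U(5,17) are all (5)-element subsets.
|B(M*)| = (17 choose 5) = 6188.

6188


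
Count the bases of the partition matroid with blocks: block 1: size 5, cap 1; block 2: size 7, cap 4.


A basis picks exactly ci elements from block i.
Number of bases = product of C(|Si|, ci).
= C(5,1) * C(7,4)
= 5 * 35
= 175.

175


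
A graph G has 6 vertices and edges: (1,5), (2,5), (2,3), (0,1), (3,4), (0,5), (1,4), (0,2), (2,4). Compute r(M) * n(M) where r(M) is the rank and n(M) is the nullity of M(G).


r(M) = |V| - c = 6 - 1 = 5.
nullity = |E| - r(M) = 9 - 5 = 4.
Product = 5 * 4 = 20.

20


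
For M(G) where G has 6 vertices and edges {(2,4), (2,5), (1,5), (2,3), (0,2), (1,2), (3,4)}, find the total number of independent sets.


An independent set in a graphic matroid is an acyclic edge subset.
G has 6 vertices and 7 edges.
Enumerate all 2^7 = 128 subsets, checking for acyclicity.
Total independent sets = 98.

98


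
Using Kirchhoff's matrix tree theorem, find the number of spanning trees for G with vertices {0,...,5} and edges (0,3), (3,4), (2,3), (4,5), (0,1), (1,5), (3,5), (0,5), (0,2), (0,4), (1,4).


By Kirchhoff's matrix tree theorem, the number of spanning trees equals
the determinant of any cofactor of the Laplacian matrix L.
G has 6 vertices and 11 edges.
Computing the (5 x 5) cofactor determinant gives 185.

185


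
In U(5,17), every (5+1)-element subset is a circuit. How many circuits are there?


In U(5,17), circuits are the (6)-element subsets.
Any set of 6 elements is dependent, and removing any one element gives
an independent set of size 5, so it is a minimal dependent set.
Number of circuits = (17 choose 6) = 12376.

12376


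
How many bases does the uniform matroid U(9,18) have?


Bases of U(9,18) are all 9-element subsets of the 18-element ground set.
Number of bases = C(18,9).
(18 choose 9) = 48620.

48620


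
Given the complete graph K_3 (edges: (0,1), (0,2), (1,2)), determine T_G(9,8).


T(K_3; x,y) = x^2 + x + y.
T(9,8) = 81 + 9 + 8 = 98.

98


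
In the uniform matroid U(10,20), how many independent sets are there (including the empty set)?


Independent sets of U(10,20) are all subsets of size <= 10.
Count = C(20,0) + C(20,1) + C(20,2) + C(20,3) + C(20,4) + C(20,5) + C(20,6) + C(20,7) + C(20,8) + C(20,9) + C(20,10)
     = 1 + 20 + 190 + 1140 + 4845 + 15504 + 38760 + 77520 + 125970 + 167960 + 184756
     = 616666.

616666


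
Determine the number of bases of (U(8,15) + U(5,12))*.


(M1+M2)* = M1* + M2*.
M1* = U(7,15), bases: C(15,7) = 6435.
M2* = U(7,12), bases: C(12,7) = 792.
|B(M*)| = 6435 * 792 = 5096520.

5096520


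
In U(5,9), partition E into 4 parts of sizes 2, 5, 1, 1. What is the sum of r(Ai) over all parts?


r(Ai) = min(|Ai|, 5) for each part.
Sum = min(2,5) + min(5,5) + min(1,5) + min(1,5)
    = 2 + 5 + 1 + 1
    = 9.

9


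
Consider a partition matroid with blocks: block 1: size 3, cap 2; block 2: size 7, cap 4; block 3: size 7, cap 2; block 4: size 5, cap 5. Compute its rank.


Rank of a partition matroid = sum of min(|Si|, ci) for each block.
= min(3,2) + min(7,4) + min(7,2) + min(5,5)
= 2 + 4 + 2 + 5
= 13.

13


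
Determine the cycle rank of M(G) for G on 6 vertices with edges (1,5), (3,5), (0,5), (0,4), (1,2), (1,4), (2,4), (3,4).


Cycle rank (nullity) = |E| - r(M) = |E| - (|V| - c).
|E| = 8, |V| = 6, c = 1.
Nullity = 8 - (6 - 1) = 8 - 5 = 3.

3


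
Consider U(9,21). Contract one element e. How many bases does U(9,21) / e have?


Contracting e from U(9,21) gives U(8,20).
Bases of U(8,20) = C(20,8) = 125970.

125970


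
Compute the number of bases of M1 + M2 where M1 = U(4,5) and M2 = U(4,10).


Bases of a direct sum M1 + M2: |B| = |B(M1)| * |B(M2)|.
|B(U(4,5))| = C(5,4) = 5.
|B(U(4,10))| = C(10,4) = 210.
Total bases = 5 * 210 = 1050.

1050


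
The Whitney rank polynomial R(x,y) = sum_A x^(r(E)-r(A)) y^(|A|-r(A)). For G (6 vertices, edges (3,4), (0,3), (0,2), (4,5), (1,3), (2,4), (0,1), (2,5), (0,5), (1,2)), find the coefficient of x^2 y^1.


R(x,y) = sum over A in 2^E of x^(r(E)-r(A)) * y^(|A|-r(A)).
G has 6 vertices, 10 edges. r(E) = 5.
Enumerate all 2^10 = 1024 subsets.
Count subsets with r(E)-r(A)=2 and |A|-r(A)=1: 34.

34


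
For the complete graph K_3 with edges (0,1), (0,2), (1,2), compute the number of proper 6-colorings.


P(K_3, k) = k(k-1)(k-2)...(k-2).
P(6) = (6) * (5) * (4) = 120.

120


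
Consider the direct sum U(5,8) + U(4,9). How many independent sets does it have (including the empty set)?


For a direct sum, |I(M1+M2)| = |I(M1)| * |I(M2)|.
|I(U(5,8))| = sum C(8,k) for k=0..5 = 219.
|I(U(4,9))| = sum C(9,k) for k=0..4 = 256.
Total = 219 * 256 = 56064.

56064


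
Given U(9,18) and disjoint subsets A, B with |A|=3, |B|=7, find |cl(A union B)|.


|A union B| = 3 + 7 = 10 (disjoint).
In U(9,18), cl(S) = S if |S| < 9, else cl(S) = E.
Since 10 >= 9, cl(A union B) = E.
|cl(A union B)| = 18.

18


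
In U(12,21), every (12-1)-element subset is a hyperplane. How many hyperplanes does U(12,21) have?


Hyperplanes of U(12,21) are flats of rank 11.
In a uniform matroid, these are exactly the (11)-element subsets.
Count = (21 choose 11) = 352716.

352716


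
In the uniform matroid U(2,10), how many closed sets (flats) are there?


Flats of U(2,10): every subset of size < 2 is a flat, plus E itself.
Count = C(10,0) + C(10,1) + 1
     = 1 + 10 + 1
     = 12.

12


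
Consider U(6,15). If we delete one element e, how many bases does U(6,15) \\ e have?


Deleting e from U(6,15) gives U(6,14) since n > r.
Bases of U(6,14) = (14 choose 6) = 3003.

3003


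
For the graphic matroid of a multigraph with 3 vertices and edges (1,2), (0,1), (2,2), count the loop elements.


In a graphic matroid, a loop is a self-loop edge (u,u) with rank 0.
Examining all 3 edges for self-loops...
Self-loops found: (2,2)
Number of loops = 1.

1


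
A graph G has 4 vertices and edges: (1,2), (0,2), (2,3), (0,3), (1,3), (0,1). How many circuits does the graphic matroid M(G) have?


A circuit in a graphic matroid = edge set of a simple cycle.
G has 4 vertices and 6 edges.
Enumerating all minimal edge subsets forming cycles...
Total circuits found: 7.

7


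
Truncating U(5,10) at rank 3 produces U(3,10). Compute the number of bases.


Truncating U(5,10) to rank 3 gives U(3,10).
Bases of U(3,10) are all 3-element subsets of 10 elements.
Number of bases = (10 choose 3) = 120.

120


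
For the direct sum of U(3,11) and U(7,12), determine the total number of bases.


Bases of a direct sum M1 + M2: |B| = |B(M1)| * |B(M2)|.
|B(U(3,11))| = C(11,3) = 165.
|B(U(7,12))| = C(12,7) = 792.
Total bases = 165 * 792 = 130680.

130680


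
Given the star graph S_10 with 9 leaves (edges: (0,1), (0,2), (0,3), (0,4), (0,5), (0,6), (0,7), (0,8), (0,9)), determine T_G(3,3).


A star on 10 vertices is a tree with 9 edges.
T(x,y) = x^(9) for any tree.
T(3,3) = 3^9 = 19683.

19683


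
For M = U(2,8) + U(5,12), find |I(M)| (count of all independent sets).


For a direct sum, |I(M1+M2)| = |I(M1)| * |I(M2)|.
|I(U(2,8))| = sum C(8,k) for k=0..2 = 37.
|I(U(5,12))| = sum C(12,k) for k=0..5 = 1586.
Total = 37 * 1586 = 58682.

58682


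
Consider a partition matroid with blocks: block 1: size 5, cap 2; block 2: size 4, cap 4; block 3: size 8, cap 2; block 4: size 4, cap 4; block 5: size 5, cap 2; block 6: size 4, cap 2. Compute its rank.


Rank of a partition matroid = sum of min(|Si|, ci) for each block.
= min(5,2) + min(4,4) + min(8,2) + min(4,4) + min(5,2) + min(4,2)
= 2 + 4 + 2 + 4 + 2 + 2
= 16.

16


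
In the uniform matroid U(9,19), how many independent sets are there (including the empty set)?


Independent sets of U(9,19) are all subsets of size <= 9.
Count = (19 choose 0) + (19 choose 1) + (19 choose 2) + (19 choose 3) + (19 choose 4) + (19 choose 5) + (19 choose 6) + (19 choose 7) + (19 choose 8) + (19 choose 9)
     = 1 + 19 + 171 + 969 + 3876 + 11628 + 27132 + 50388 + 75582 + 92378
     = 262144.

262144


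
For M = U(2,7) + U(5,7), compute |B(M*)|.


(M1+M2)* = M1* + M2*.
M1* = U(5,7), bases: C(7,5) = 21.
M2* = U(2,7), bases: C(7,2) = 21.
|B(M*)| = 21 * 21 = 441.

441


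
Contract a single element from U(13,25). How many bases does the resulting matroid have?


Contracting e from U(13,25) gives U(12,24).
Bases of U(12,24) = (24 choose 12) = 2704156.

2704156


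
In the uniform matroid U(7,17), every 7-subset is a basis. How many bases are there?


Bases of U(7,17) are all 7-element subsets of the 17-element ground set.
Number of bases = C(17,7).
(17 choose 7) = 19448.

19448


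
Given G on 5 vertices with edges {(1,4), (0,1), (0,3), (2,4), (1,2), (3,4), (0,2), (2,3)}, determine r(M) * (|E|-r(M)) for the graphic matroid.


r(M) = |V| - c = 5 - 1 = 4.
nullity = |E| - r(M) = 8 - 4 = 4.
Product = 4 * 4 = 16.

16


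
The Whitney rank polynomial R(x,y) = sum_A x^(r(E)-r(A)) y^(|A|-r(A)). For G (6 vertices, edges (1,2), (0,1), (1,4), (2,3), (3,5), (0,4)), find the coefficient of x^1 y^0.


R(x,y) = sum over A in 2^E of x^(r(E)-r(A)) * y^(|A|-r(A)).
G has 6 vertices, 6 edges. r(E) = 5.
Enumerate all 2^6 = 64 subsets.
Count subsets with r(E)-r(A)=1 and |A|-r(A)=0: 12.

12


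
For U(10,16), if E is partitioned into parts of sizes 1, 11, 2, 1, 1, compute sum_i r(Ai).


r(Ai) = min(|Ai|, 10) for each part.
Sum = min(1,10) + min(11,10) + min(2,10) + min(1,10) + min(1,10)
    = 1 + 10 + 2 + 1 + 1
    = 15.

15


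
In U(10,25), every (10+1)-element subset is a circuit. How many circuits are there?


In U(10,25), circuits are the (11)-element subsets.
Any set of 11 elements is dependent, and removing any one element gives
an independent set of size 10, so it is a minimal dependent set.
Number of circuits = (25 choose 11) = 4457400.

4457400


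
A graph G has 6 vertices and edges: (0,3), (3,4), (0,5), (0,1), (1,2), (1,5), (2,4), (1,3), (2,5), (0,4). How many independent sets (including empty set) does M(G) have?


An independent set in a graphic matroid is an acyclic edge subset.
G has 6 vertices and 10 edges.
Enumerate all 2^10 = 1024 subsets, checking for acyclicity.
Total independent sets = 478.

478


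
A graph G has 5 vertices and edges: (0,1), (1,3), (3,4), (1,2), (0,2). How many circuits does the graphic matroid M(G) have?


A circuit in a graphic matroid = edge set of a simple cycle.
G has 5 vertices and 5 edges.
Enumerating all minimal edge subsets forming cycles...
Total circuits found: 1.

1


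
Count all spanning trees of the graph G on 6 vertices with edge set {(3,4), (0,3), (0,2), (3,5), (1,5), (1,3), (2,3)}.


By Kirchhoff's matrix tree theorem, the number of spanning trees equals
the determinant of any cofactor of the Laplacian matrix L.
G has 6 vertices and 7 edges.
Computing the (5 x 5) cofactor determinant gives 9.

9


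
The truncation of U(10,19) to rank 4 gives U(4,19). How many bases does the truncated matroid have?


Truncating U(10,19) to rank 4 gives U(4,19).
Bases of U(4,19) are all 4-element subsets of 19 elements.
Number of bases = C(19,4) = 19! / (4! * 15!) = 3876.

3876


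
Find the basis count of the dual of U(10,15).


The dual of U(r,n) is U(n-r, n) = U(5,15).
Bases of U(5,15) are all (5)-element subsets.
|B(M*)| = C(15,5) = 15! / (5! * 10!) = 3003.

3003


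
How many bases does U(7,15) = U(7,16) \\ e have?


Deleting e from U(7,16) gives U(7,15) since n > r.
Bases of U(7,15) = C(15,7) = 15! / (7! * 8!) = 6435.

6435


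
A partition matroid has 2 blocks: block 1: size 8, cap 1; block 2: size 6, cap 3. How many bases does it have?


A basis picks exactly ci elements from block i.
Number of bases = product of C(|Si|, ci).
= C(8,1) * C(6,3)
= 8 * 20
= 160.

160


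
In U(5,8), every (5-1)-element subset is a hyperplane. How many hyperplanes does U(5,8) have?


Hyperplanes of U(5,8) are flats of rank 4.
In a uniform matroid, these are exactly the (4)-element subsets.
Count = C(8,4) = (8 * 7 * 6 * 5) / (1 * 2 * 3 * 4) = 70.

70


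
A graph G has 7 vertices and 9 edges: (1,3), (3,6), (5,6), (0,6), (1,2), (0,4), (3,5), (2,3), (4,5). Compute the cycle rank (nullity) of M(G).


Cycle rank (nullity) = |E| - r(M) = |E| - (|V| - c).
|E| = 9, |V| = 7, c = 1.
Nullity = 9 - (7 - 1) = 9 - 6 = 3.

3


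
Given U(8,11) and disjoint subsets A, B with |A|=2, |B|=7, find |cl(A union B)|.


|A union B| = 2 + 7 = 9 (disjoint).
In U(8,11), cl(S) = S if |S| < 8, else cl(S) = E.
Since 9 >= 8, cl(A union B) = E.
|cl(A union B)| = 11.

11


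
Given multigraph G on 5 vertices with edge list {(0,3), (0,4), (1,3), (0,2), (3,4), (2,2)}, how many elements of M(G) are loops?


In a graphic matroid, a loop is a self-loop edge (u,u) with rank 0.
Examining all 6 edges for self-loops...
Self-loops found: (2,2)
Number of loops = 1.

1


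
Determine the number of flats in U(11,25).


Flats of U(11,25): every subset of size < 11 is a flat, plus E itself.
Count = C(25,0) + C(25,1) + C(25,2) + C(25,3) + C(25,4) + C(25,5) + C(25,6) + C(25,7) + C(25,8) + C(25,9) + C(25,10) + 1
     = 1 + 25 + 300 + 2300 + 12650 + 53130 + 177100 + 480700 + 1081575 + 2042975 + 3268760 + 1
     = 7119517.

7119517


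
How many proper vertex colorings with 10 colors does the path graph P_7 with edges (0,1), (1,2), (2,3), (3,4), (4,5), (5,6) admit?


P(P_7, k) = k * (k-1)^(6).
P(10) = 10 * 9^6 = 10 * 531441 = 5314410.

5314410


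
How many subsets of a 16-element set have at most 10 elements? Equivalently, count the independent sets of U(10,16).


Independent sets of U(10,16) are all subsets of size <= 10.
Count = C(16,0) + C(16,1) + C(16,2) + C(16,3) + C(16,4) + C(16,5) + C(16,6) + C(16,7) + C(16,8) + C(16,9) + C(16,10)
     = 1 + 16 + 120 + 560 + 1820 + 4368 + 8008 + 11440 + 12870 + 11440 + 8008
     = 58651.

58651


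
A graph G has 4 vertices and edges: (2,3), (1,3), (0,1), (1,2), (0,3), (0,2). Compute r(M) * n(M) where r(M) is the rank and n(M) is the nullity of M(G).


r(M) = |V| - c = 4 - 1 = 3.
nullity = |E| - r(M) = 6 - 3 = 3.
Product = 3 * 3 = 9.

9


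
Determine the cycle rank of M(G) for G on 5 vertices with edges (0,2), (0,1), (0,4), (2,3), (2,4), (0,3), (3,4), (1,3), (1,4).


Cycle rank (nullity) = |E| - r(M) = |E| - (|V| - c).
|E| = 9, |V| = 5, c = 1.
Nullity = 9 - (5 - 1) = 9 - 4 = 5.

5


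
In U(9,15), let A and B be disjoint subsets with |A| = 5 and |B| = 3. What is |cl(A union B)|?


|A union B| = 5 + 3 = 8 (disjoint).
In U(9,15), cl(S) = S if |S| < 9, else cl(S) = E.
Since 8 < 9, cl(A union B) = A union B.
|cl(A union B)| = 8.

8


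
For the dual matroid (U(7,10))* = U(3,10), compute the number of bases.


The dual of U(r,n) is U(n-r, n) = U(3,10).
Bases of U(3,10) are all (3)-element subsets.
|B(M*)| = C(10,3) = (10 * 9 * 8) / (1 * 2 * 3) = 120.

120


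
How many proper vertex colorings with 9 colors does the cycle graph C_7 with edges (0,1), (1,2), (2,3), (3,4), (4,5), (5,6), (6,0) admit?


P(C_7, k) = (k-1)^7 + (-1)^7*(k-1).
P(9) = (8)^7 - 8
= 2097152 - 8 = 2097144.

2097144


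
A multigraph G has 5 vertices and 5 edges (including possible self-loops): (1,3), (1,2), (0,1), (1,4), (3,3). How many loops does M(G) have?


In a graphic matroid, a loop is a self-loop edge (u,u) with rank 0.
Examining all 5 edges for self-loops...
Self-loops found: (3,3)
Number of loops = 1.

1


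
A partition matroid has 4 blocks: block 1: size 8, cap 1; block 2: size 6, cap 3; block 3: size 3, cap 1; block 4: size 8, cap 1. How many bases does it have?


A basis picks exactly ci elements from block i.
Number of bases = product of C(|Si|, ci).
= C(8,1) * C(6,3) * C(3,1) * C(8,1)
= 8 * 20 * 3 * 8
= 3840.

3840


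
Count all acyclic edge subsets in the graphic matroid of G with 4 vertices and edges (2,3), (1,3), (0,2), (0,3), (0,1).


An independent set in a graphic matroid is an acyclic edge subset.
G has 4 vertices and 5 edges.
Enumerate all 2^5 = 32 subsets, checking for acyclicity.
Total independent sets = 24.

24


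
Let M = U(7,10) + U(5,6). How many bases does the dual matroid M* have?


(M1+M2)* = M1* + M2*.
M1* = U(3,10), bases: C(10,3) = 120.
M2* = U(1,6), bases: C(6,1) = 6.
|B(M*)| = 120 * 6 = 720.

720


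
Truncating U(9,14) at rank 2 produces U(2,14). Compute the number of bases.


Truncating U(9,14) to rank 2 gives U(2,14).
Bases of U(2,14) are all 2-element subsets of 14 elements.
Number of bases = C(14,2) = (14 * 13) / (1 * 2) = 91.

91


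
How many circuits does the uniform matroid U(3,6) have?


In U(3,6), circuits are the (4)-element subsets.
Any set of 4 elements is dependent, and removing any one element gives
an independent set of size 3, so it is a minimal dependent set.
Number of circuits = C(6,4) = (6 * 5 * 4 * 3) / (1 * 2 * 3 * 4) = 15.

15


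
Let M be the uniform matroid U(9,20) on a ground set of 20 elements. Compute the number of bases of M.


Bases of U(9,20) are all 9-element subsets of the 20-element ground set.
Number of bases = C(20,9).
(20 choose 9) = 167960.

167960


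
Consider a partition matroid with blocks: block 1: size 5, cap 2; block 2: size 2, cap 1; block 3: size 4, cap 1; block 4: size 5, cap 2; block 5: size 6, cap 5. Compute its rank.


Rank of a partition matroid = sum of min(|Si|, ci) for each block.
= min(5,2) + min(2,1) + min(4,1) + min(5,2) + min(6,5)
= 2 + 1 + 1 + 2 + 5
= 11.

11


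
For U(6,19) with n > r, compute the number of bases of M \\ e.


Deleting e from U(6,19) gives U(6,18) since n > r.
Bases of U(6,18) = C(18,6) = 18! / (6! * 12!) = 18564.

18564


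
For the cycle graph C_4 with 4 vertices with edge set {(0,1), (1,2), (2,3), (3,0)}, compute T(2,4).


T(C_4; x,y) = x + x^2 + ... + x^(3) + y.
T(2,4) = 2^1 + 2^2 + 2^3 + 4
= 2 + 4 + 8 + 4
= 18.

18


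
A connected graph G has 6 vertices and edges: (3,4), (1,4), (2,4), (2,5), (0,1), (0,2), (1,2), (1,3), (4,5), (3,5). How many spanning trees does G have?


By Kirchhoff's matrix tree theorem, the number of spanning trees equals
the determinant of any cofactor of the Laplacian matrix L.
G has 6 vertices and 10 edges.
Computing the (5 x 5) cofactor determinant gives 114.

114


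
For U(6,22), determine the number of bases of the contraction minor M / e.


Contracting e from U(6,22) gives U(5,21).
Bases of U(5,21) = C(21,5) = 20349.

20349


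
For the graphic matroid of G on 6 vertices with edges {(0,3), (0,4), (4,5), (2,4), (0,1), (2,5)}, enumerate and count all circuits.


A circuit in a graphic matroid = edge set of a simple cycle.
G has 6 vertices and 6 edges.
Enumerating all minimal edge subsets forming cycles...
Total circuits found: 1.

1


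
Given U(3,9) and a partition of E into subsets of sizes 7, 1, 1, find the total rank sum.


r(Ai) = min(|Ai|, 3) for each part.
Sum = min(7,3) + min(1,3) + min(1,3)
    = 3 + 1 + 1
    = 5.

5


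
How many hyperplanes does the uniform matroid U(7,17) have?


Hyperplanes of U(7,17) are flats of rank 6.
In a uniform matroid, these are exactly the (6)-element subsets.
Count = C(17,6) = 12376.

12376


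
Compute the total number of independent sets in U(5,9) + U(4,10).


For a direct sum, |I(M1+M2)| = |I(M1)| * |I(M2)|.
|I(U(5,9))| = sum C(9,k) for k=0..5 = 382.
|I(U(4,10))| = sum C(10,k) for k=0..4 = 386.
Total = 382 * 386 = 147452.

147452


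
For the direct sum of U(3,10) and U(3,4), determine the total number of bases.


Bases of a direct sum M1 + M2: |B| = |B(M1)| * |B(M2)|.
|B(U(3,10))| = C(10,3) = 120.
|B(U(3,4))| = C(4,3) = 4.
Total bases = 120 * 4 = 480.

480


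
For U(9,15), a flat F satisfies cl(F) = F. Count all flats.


Flats of U(9,15): every subset of size < 9 is a flat, plus E itself.
Count = C(15,0) + C(15,1) + C(15,2) + C(15,3) + C(15,4) + C(15,5) + C(15,6) + C(15,7) + C(15,8) + 1
     = 1 + 15 + 105 + 455 + 1365 + 3003 + 5005 + 6435 + 6435 + 1
     = 22820.

22820
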